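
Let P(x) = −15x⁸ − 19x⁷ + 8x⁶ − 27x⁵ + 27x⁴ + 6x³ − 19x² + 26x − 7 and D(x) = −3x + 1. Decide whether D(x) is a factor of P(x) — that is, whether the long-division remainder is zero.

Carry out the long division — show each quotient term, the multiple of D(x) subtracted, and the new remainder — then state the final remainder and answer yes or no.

R(x) = 0, so D(x) is a factor of P(x). yes

Step 1: lead(−15x⁸ − 19x⁷ + 8x⁶ − 27x⁵ + 27x⁴ + 6x³ − 19x² + 26x − 7) ÷ lead(D) = −15x⁸ ÷ −3x = 5x⁷. Subtract (5x⁷)·D = −15x⁸ + 5x⁷. Remainder: −24x⁷ + 8x⁶ − 27x⁵ + 27x⁴ + 6x³ − 19x² + 26x − 7.
Step 2: lead(−24x⁷ + 8x⁶ − 27x⁵ + 27x⁴ + 6x³ − 19x² + 26x − 7) ÷ lead(D) = −24x⁷ ÷ −3x = 8x⁶. Subtract (8x⁶)·D = −24x⁷ + 8x⁶. Remainder: −27x⁵ + 27x⁴ + 6x³ − 19x² + 26x − 7.
Step 3: lead(−27x⁵ + 27x⁴ + 6x³ − 19x² + 26x − 7) ÷ lead(D) = −27x⁵ ÷ −3x = 9x⁴. Subtract (9x⁴)·D = −27x⁵ + 9x⁴. Remainder: 18x⁴ + 6x³ − 19x² + 26x − 7.
Step 4: lead(18x⁴ + 6x³ − 19x² + 26x − 7) ÷ lead(D) = 18x⁴ ÷ −3x = −6x³. Subtract (−6x³)·D = 18x⁴ − 6x³. Remainder: 12x³ − 19x² + 26x − 7.
Step 5: lead(12x³ − 19x² + 26x − 7) ÷ lead(D) = 12x³ ÷ −3x = −4x². Subtract (−4x²)·D = 12x³ − 4x². Remainder: −15x² + 26x − 7.
Step 6: lead(−15x² + 26x − 7) ÷ lead(D) = −15x² ÷ −3x = 5x. Subtract (5x)·D = −15x² + 5x. Remainder: 21x − 7.
Step 7: lead(21x − 7) ÷ lead(D) = 21x ÷ −3x = −7. Subtract (−7)·D = 21x − 7. Remainder: 0.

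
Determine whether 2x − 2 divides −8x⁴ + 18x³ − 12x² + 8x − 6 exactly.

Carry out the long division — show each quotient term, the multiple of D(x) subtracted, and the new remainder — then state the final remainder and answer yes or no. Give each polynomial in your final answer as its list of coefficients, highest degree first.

R = [0], so D(x) is a factor of P(x). yes

Step 1: lead(−8x⁴ + 18x³ − 12x² + 8x − 6) ÷ lead(D) = −8x⁴ ÷ 2x = −4x³. Subtract (−4x³)·D = −8x⁴ + 8x³. Remainder: 10x³ − 12x² + 8x − 6.
Step 2: lead(10x³ − 12x² + 8x − 6) ÷ lead(D) = 10x³ ÷ 2x = 5x². Subtract (5x²)·D = 10x³ − 10x². Remainder: −2x² + 8x − 6.
Step 3: lead(−2x² + 8x − 6) ÷ lead(D) = −2x² ÷ 2x = −x. Subtract (−x)·D = −2x² + 2x. Remainder: 6x − 6.
Step 4: lead(6x − 6) ÷ lead(D) = 6x ÷ 2x = 3. Subtract (3)·D = 6x − 6. Remainder: 0.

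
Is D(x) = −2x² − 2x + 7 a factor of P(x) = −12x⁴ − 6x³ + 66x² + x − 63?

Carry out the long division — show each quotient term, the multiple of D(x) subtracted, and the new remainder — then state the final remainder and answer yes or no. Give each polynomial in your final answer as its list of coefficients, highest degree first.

R = [4, 0], so D(x) is not a factor of P(x). no

Step 1: lead(−12x⁴ − 6x³ + 66x² + x − 63) ÷ lead(D) = −12x⁴ ÷ −2x² = 6x². Subtract (6x²)·D = −12x⁴ − 12x³ + 42x². Remainder: 6x³ + 24x² + x − 63.
Step 2: lead(6x³ + 24x² + x − 63) ÷ lead(D) = 6x³ ÷ −2x² = −3x. Subtract (−3x)·D = 6x³ + 6x² − 21x. Remainder: 18x² + 22x − 63.
Step 3: lead(18x² + 22x − 63) ÷ lead(D) = 18x² ÷ −2x² = −9. Subtract (−9)·D = 18x² + 18x − 63. Remainder: 4x.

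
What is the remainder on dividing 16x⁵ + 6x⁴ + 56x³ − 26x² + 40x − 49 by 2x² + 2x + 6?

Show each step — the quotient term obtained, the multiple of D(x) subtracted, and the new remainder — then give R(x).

R(x) = −7

Step 1: lead(16x⁵ + 6x⁴ + 56x³ − 26x² + 40x − 49) ÷ lead(D) = 16x⁵ ÷ 2x² = 8x³. Subtract (8x³)·D = 16x⁵ + 16x⁴ + 48x³. Remainder: −10x⁴ + 8x³ − 26x² + 40x − 49.
Step 2: lead(−10x⁴ + 8x³ − 26x² + 40x − 49) ÷ lead(D) = −10x⁴ ÷ 2x² = −5x². Subtract (−5x²)·D = −10x⁴ − 10x³ − 30x². Remainder: 18x³ + 4x² + 40x − 49.
Step 3: lead(18x³ + 4x² + 40x − 49) ÷ lead(D) = 18x³ ÷ 2x² = 9x. Subtract (9x)·D = 18x³ + 18x² + 54x. Remainder: −14x² − 14x − 49.
Step 4: lead(−14x² − 14x − 49) ÷ lead(D) = −14x² ÷ 2x² = −7. Subtract (−7)·D = −14x² − 14x − 42. Remainder: −7.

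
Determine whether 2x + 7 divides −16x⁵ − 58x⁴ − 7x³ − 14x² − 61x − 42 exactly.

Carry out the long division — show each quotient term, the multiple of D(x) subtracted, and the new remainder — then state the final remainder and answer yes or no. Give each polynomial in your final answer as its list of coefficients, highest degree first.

Step 1: lead(−16x⁵ − 58x⁴ − 7x³ − 14x² − 61x − 42) ÷ lead(D) = −16x⁵ ÷ 2x = −8x⁴. Subtract (−8x⁴)·D = −16x⁵ − 56x⁴. Remainder: −2x⁴ − 7x³ − 14x² − 61x − 42.
Step 2: lead(−2x⁴ − 7x³ − 14x² − 61x − 42) ÷ lead(D) = −2x⁴ ÷ 2x = −x³. Subtract (−x³)·D = −2x⁴ − 7x³. Remainder: −14x² − 61x − 42.
Step 3: lead(−14x² − 61x − 42) ÷ lead(D) = −14x² ÷ 2x = −7x. Subtract (−7x)·D = −14x² − 49x. Remainder: −12x − 42.
Step 4: lead(−12x − 42) ÷ lead(D) = −12x ÷ 2x = −6. Subtract (−6)·D = −12x − 42. Remainder: 0.

R = [0], so D(x) is a factor of P(x). yes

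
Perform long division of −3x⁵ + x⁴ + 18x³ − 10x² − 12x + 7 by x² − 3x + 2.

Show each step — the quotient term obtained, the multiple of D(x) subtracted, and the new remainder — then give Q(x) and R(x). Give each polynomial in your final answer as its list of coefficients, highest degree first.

Step 1: lead(−3x⁵ + x⁴ + 18x³ − 10x² − 12x + 7) ÷ lead(D) = −3x⁵ ÷ x² = −3x³. Subtract (−3x³)·D = −3x⁵ + 9x⁴ − 6x³. Remainder: −8x⁴ + 24x³ − 10x² − 12x + 7.
Step 2: lead(−8x⁴ + 24x³ − 10x² − 12x + 7) ÷ lead(D) = −8x⁴ ÷ x² = −8x². Subtract (−8x²)·D = −8x⁴ + 24x³ − 16x². Remainder: 6x² − 12x + 7.
Step 3: lead(6x² − 12x + 7) ÷ lead(D) = 6x² ÷ x² = 6. Subtract (6)·D = 6x² − 18x + 12. Remainder: 6x − 5.

Q = [-3, -8, 0, 6]; R = [6, -5]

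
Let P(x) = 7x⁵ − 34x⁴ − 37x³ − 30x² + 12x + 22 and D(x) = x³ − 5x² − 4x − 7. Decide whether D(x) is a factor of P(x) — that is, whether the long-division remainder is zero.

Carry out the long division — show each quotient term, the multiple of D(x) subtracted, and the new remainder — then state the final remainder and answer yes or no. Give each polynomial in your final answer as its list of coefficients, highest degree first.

R = [3, 3, -6], so D(x) is not a factor of P(x). no

Step 1: lead(7x⁵ − 34x⁴ − 37x³ − 30x² + 12x + 22) ÷ lead(D) = 7x⁵ ÷ x³ = 7x². Subtract (7x²)·D = 7x⁵ − 35x⁴ − 28x³ − 49x². Remainder: x⁴ − 9x³ + 19x² + 12x + 22.
Step 2: lead(x⁴ − 9x³ + 19x² + 12x + 22) ÷ lead(D) = x⁴ ÷ x³ = x. Subtract (x)·D = x⁴ − 5x³ − 4x² − 7x. Remainder: −4x³ + 23x² + 19x + 22.
Step 3: lead(−4x³ + 23x² + 19x + 22) ÷ lead(D) = −4x³ ÷ x³ = −4. Subtract (−4)·D = −4x³ + 20x² + 16x + 28. Remainder: 3x² + 3x − 6.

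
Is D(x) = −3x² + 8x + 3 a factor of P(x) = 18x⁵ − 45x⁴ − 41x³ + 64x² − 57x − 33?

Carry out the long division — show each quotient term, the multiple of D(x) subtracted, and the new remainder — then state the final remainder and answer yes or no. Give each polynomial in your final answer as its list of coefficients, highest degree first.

R = [-6], so D(x) is not a factor of P(x). no

Step 1: lead(18x⁵ − 45x⁴ − 41x³ + 64x² − 57x − 33) ÷ lead(D) = 18x⁵ ÷ −3x² = −6x³. Subtract (−6x³)·D = 18x⁵ − 48x⁴ − 18x³. Remainder: 3x⁴ − 23x³ + 64x² − 57x − 33.
Step 2: lead(3x⁴ − 23x³ + 64x² − 57x − 33) ÷ lead(D) = 3x⁴ ÷ −3x² = −x². Subtract (−x²)·D = 3x⁴ − 8x³ − 3x². Remainder: −15x³ + 67x² − 57x − 33.
Step 3: lead(−15x³ + 67x² − 57x − 33) ÷ lead(D) = −15x³ ÷ −3x² = 5x. Subtract (5x)·D = −15x³ + 40x² + 15x. Remainder: 27x² − 72x − 33.
Step 4: lead(27x² − 72x − 33) ÷ lead(D) = 27x² ÷ −3x² = −9. Subtract (−9)·D = 27x² − 72x − 27. Remainder: −6.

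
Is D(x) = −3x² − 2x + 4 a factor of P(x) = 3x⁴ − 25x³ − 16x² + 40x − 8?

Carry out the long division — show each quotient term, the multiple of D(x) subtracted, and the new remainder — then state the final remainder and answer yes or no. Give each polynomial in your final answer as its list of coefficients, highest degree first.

R = [0], so D(x) is a factor of P(x). yes

Step 1: lead(3x⁴ − 25x³ − 16x² + 40x − 8) ÷ lead(D) = 3x⁴ ÷ −3x² = −x². Subtract (−x²)·D = 3x⁴ + 2x³ − 4x². Remainder: −27x³ − 12x² + 40x − 8.
Step 2: lead(−27x³ − 12x² + 40x − 8) ÷ lead(D) = −27x³ ÷ −3x² = 9x. Subtract (9x)·D = −27x³ − 18x² + 36x. Remainder: 6x² + 4x − 8.
Step 3: lead(6x² + 4x − 8) ÷ lead(D) = 6x² ÷ −3x² = −2. Subtract (−2)·D = 6x² + 4x − 8. Remainder: 0.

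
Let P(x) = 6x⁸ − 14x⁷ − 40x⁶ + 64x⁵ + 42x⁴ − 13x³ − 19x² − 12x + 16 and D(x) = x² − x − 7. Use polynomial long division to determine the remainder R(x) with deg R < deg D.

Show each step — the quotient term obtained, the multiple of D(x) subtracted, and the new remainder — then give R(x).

Step 1: lead(6x⁸ − 14x⁷ − 40x⁶ + 64x⁵ + 42x⁴ − 13x³ − 19x² − 12x + 16) ÷ lead(D) = 6x⁸ ÷ x² = 6x⁶. Subtract (6x⁶)·D = 6x⁸ − 6x⁷ − 42x⁶. Remainder: −8x⁷ + 2x⁶ + 64x⁵ + 42x⁴ − 13x³ − 19x² − 12x + 16.
Step 2: lead(−8x⁷ + 2x⁶ + 64x⁵ + 42x⁴ − 13x³ − 19x² − 12x + 16) ÷ lead(D) = −8x⁷ ÷ x² = −8x⁵. Subtract (−8x⁵)·D = −8x⁷ + 8x⁶ + 56x⁵. Remainder: −6x⁶ + 8x⁵ + 42x⁴ − 13x³ − 19x² − 12x + 16.
Step 3: lead(−6x⁶ + 8x⁵ + 42x⁴ − 13x³ − 19x² − 12x + 16) ÷ lead(D) = −6x⁶ ÷ x² = −6x⁴. Subtract (−6x⁴)·D = −6x⁶ + 6x⁵ + 42x⁴. Remainder: 2x⁵ − 13x³ − 19x² − 12x + 16.
Step 4: lead(2x⁵ − 13x³ − 19x² − 12x + 16) ÷ lead(D) = 2x⁵ ÷ x² = 2x³. Subtract (2x³)·D = 2x⁵ − 2x⁴ − 14x³. Remainder: 2x⁴ + x³ − 19x² − 12x + 16.
Step 5: lead(2x⁴ + x³ − 19x² − 12x + 16) ÷ lead(D) = 2x⁴ ÷ x² = 2x². Subtract (2x²)·D = 2x⁴ − 2x³ − 14x². Remainder: 3x³ − 5x² − 12x + 16.
Step 6: lead(3x³ − 5x² − 12x + 16) ÷ lead(D) = 3x³ ÷ x² = 3x. Subtract (3x)·D = 3x³ − 3x² − 21x. Remainder: −2x² + 9x + 16.
Step 7: lead(−2x² + 9x + 16) ÷ lead(D) = −2x² ÷ x² = −2. Subtract (−2)·D = −2x² + 2x + 14. Remainder: 7x + 2.

R(x) = 7x + 2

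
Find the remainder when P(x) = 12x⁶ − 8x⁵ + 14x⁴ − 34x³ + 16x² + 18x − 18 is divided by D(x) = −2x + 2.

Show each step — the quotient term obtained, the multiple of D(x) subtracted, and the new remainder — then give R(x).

R(x) = 0

Step 1: lead(12x⁶ − 8x⁵ + 14x⁴ − 34x³ + 16x² + 18x − 18) ÷ lead(D) = 12x⁶ ÷ −2x = −6x⁵. Subtract (−6x⁵)·D = 12x⁶ − 12x⁵. Remainder: 4x⁵ + 14x⁴ − 34x³ + 16x² + 18x − 18.
Step 2: lead(4x⁵ + 14x⁴ − 34x³ + 16x² + 18x − 18) ÷ lead(D) = 4x⁵ ÷ −2x = −2x⁴. Subtract (−2x⁴)·D = 4x⁵ − 4x⁴. Remainder: 18x⁴ − 34x³ + 16x² + 18x − 18.
Step 3: lead(18x⁴ − 34x³ + 16x² + 18x − 18) ÷ lead(D) = 18x⁴ ÷ −2x = −9x³. Subtract (−9x³)·D = 18x⁴ − 18x³. Remainder: −16x³ + 16x² + 18x − 18.
Step 4: lead(−16x³ + 16x² + 18x − 18) ÷ lead(D) = −16x³ ÷ −2x = 8x². Subtract (8x²)·D = −16x³ + 16x². Remainder: 18x − 18.
Step 5: lead(18x − 18) ÷ lead(D) = 18x ÷ −2x = −9. Subtract (−9)·D = 18x − 18. Remainder: 0.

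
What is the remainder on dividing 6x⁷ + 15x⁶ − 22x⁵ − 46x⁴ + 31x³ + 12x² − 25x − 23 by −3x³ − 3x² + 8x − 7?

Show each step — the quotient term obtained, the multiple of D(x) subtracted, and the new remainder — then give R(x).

Step 1: lead(6x⁷ + 15x⁶ − 22x⁵ − 46x⁴ + 31x³ + 12x² − 25x − 23) ÷ lead(D) = 6x⁷ ÷ −3x³ = −2x⁴. Subtract (−2x⁴)·D = 6x⁷ + 6x⁶ − 16x⁵ + 14x⁴. Remainder: 9x⁶ − 6x⁵ − 60x⁴ + 31x³ + 12x² − 25x − 23.
Step 2: lead(9x⁶ − 6x⁵ − 60x⁴ + 31x³ + 12x² − 25x − 23) ÷ lead(D) = 9x⁶ ÷ −3x³ = −3x³. Subtract (−3x³)·D = 9x⁶ + 9x⁵ − 24x⁴ + 21x³. Remainder: −15x⁵ − 36x⁴ + 10x³ + 12x² − 25x − 23.
Step 3: lead(−15x⁵ − 36x⁴ + 10x³ + 12x² − 25x − 23) ÷ lead(D) = −15x⁵ ÷ −3x³ = 5x². Subtract (5x²)·D = −15x⁵ − 15x⁴ + 40x³ − 35x². Remainder: −21x⁴ − 30x³ + 47x² − 25x − 23.
Step 4: lead(−21x⁴ − 30x³ + 47x² − 25x − 23) ÷ lead(D) = −21x⁴ ÷ −3x³ = 7x. Subtract (7x)·D = −21x⁴ − 21x³ + 56x² − 49x. Remainder: −9x³ − 9x² + 24x − 23.
Step 5: lead(−9x³ − 9x² + 24x − 23) ÷ lead(D) = −9x³ ÷ −3x³ = 3. Subtract (3)·D = −9x³ − 9x² + 24x − 21. Remainder: −2.

R(x) = −2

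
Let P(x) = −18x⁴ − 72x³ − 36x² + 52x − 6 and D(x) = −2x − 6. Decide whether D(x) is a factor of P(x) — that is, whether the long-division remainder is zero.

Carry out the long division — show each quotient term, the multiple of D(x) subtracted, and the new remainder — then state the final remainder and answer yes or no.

Step 1: lead(−18x⁴ − 72x³ − 36x² + 52x − 6) ÷ lead(D) = −18x⁴ ÷ −2x = 9x³. Subtract (9x³)·D = −18x⁴ − 54x³. Remainder: −18x³ − 36x² + 52x − 6.
Step 2: lead(−18x³ − 36x² + 52x − 6) ÷ lead(D) = −18x³ ÷ −2x = 9x². Subtract (9x²)·D = −18x³ − 54x². Remainder: 18x² + 52x − 6.
Step 3: lead(18x² + 52x − 6) ÷ lead(D) = 18x² ÷ −2x = −9x. Subtract (−9x)·D = 18x² + 54x. Remainder: −2x − 6.
Step 4: lead(−2x − 6) ÷ lead(D) = −2x ÷ −2x = 1. Subtract (1)·D = −2x − 6. Remainder: 0.

R(x) = 0, so D(x) is a factor of P(x). yes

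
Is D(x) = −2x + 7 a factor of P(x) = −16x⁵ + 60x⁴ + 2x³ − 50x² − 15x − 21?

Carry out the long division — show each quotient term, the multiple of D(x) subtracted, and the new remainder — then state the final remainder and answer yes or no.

Step 1: lead(−16x⁵ + 60x⁴ + 2x³ − 50x² − 15x − 21) ÷ lead(D) = −16x⁵ ÷ −2x = 8x⁴. Subtract (8x⁴)·D = −16x⁵ + 56x⁴. Remainder: 4x⁴ + 2x³ − 50x² − 15x − 21.
Step 2: lead(4x⁴ + 2x³ − 50x² − 15x − 21) ÷ lead(D) = 4x⁴ ÷ −2x = −2x³. Subtract (−2x³)·D = 4x⁴ − 14x³. Remainder: 16x³ − 50x² − 15x − 21.
Step 3: lead(16x³ − 50x² − 15x − 21) ÷ lead(D) = 16x³ ÷ −2x = −8x². Subtract (−8x²)·D = 16x³ − 56x². Remainder: 6x² − 15x − 21.
Step 4: lead(6x² − 15x − 21) ÷ lead(D) = 6x² ÷ −2x = −3x. Subtract (−3x)·D = 6x² − 21x. Remainder: 6x − 21.
Step 5: lead(6x − 21) ÷ lead(D) = 6x ÷ −2x = −3. Subtract (−3)·D = 6x − 21. Remainder: 0.

R(x) = 0, so D(x) is a factor of P(x). yes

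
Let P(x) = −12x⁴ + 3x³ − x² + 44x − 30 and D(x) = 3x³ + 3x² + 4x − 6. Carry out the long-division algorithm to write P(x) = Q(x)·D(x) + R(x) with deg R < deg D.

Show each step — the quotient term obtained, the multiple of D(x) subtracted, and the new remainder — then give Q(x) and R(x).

Q(x) = −4x + 5; R(x) = 0

Step 1: lead(−12x⁴ + 3x³ − x² + 44x − 30) ÷ lead(D) = −12x⁴ ÷ 3x³ = −4x. Subtract (−4x)·D = −12x⁴ − 12x³ − 16x² + 24x. Remainder: 15x³ + 15x² + 20x − 30.
Step 2: lead(15x³ + 15x² + 20x − 30) ÷ lead(D) = 15x³ ÷ 3x³ = 5. Subtract (5)·D = 15x³ + 15x² + 20x − 30. Remainder: 0.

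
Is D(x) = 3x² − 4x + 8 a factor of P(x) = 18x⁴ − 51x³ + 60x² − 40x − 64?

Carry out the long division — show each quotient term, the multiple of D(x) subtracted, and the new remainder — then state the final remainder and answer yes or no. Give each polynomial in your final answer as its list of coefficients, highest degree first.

Step 1: lead(18x⁴ − 51x³ + 60x² − 40x − 64) ÷ lead(D) = 18x⁴ ÷ 3x² = 6x². Subtract (6x²)·D = 18x⁴ − 24x³ + 48x². Remainder: −27x³ + 12x² − 40x − 64.
Step 2: lead(−27x³ + 12x² − 40x − 64) ÷ lead(D) = −27x³ ÷ 3x² = −9x. Subtract (−9x)·D = −27x³ + 36x² − 72x. Remainder: −24x² + 32x − 64.
Step 3: lead(−24x² + 32x − 64) ÷ lead(D) = −24x² ÷ 3x² = −8. Subtract (−8)·D = −24x² + 32x − 64. Remainder: 0.

R = [0], so D(x) is a factor of P(x). yes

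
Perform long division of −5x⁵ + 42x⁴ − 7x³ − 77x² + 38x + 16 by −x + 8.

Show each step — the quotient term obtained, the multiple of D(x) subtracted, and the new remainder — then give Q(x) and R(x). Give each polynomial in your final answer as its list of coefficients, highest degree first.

Step 1: lead(−5x⁵ + 42x⁴ − 7x³ − 77x² + 38x + 16) ÷ lead(D) = −5x⁵ ÷ −x = 5x⁴. Subtract (5x⁴)·D = −5x⁵ + 40x⁴. Remainder: 2x⁴ − 7x³ − 77x² + 38x + 16.
Step 2: lead(2x⁴ − 7x³ − 77x² + 38x + 16) ÷ lead(D) = 2x⁴ ÷ −x = −2x³. Subtract (−2x³)·D = 2x⁴ − 16x³. Remainder: 9x³ − 77x² + 38x + 16.
Step 3: lead(9x³ − 77x² + 38x + 16) ÷ lead(D) = 9x³ ÷ −x = −9x². Subtract (−9x²)·D = 9x³ − 72x². Remainder: −5x² + 38x + 16.
Step 4: lead(−5x² + 38x + 16) ÷ lead(D) = −5x² ÷ −x = 5x. Subtract (5x)·D = −5x² + 40x. Remainder: −2x + 16.
Step 5: lead(−2x + 16) ÷ lead(D) = −2x ÷ −x = 2. Subtract (2)·D = −2x + 16. Remainder: 0.

Q = [5, -2, -9, 5, 2]; R = [0]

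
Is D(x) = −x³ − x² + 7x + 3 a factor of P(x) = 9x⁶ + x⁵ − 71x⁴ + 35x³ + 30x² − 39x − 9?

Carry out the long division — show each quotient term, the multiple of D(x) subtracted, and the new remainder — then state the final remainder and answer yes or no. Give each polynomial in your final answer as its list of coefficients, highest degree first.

R = [3, 9], so D(x) is not a factor of P(x). no

Step 1: lead(9x⁶ + x⁵ − 71x⁴ + 35x³ + 30x² − 39x − 9) ÷ lead(D) = 9x⁶ ÷ −x³ = −9x³. Subtract (−9x³)·D = 9x⁶ + 9x⁵ − 63x⁴ − 27x³. Remainder: −8x⁵ − 8x⁴ + 62x³ + 30x² − 39x − 9.
Step 2: lead(−8x⁵ − 8x⁴ + 62x³ + 30x² − 39x − 9) ÷ lead(D) = −8x⁵ ÷ −x³ = 8x². Subtract (8x²)·D = −8x⁵ − 8x⁴ + 56x³ + 24x². Remainder: 6x³ + 6x² − 39x − 9.
Step 3: lead(6x³ + 6x² − 39x − 9) ÷ lead(D) = 6x³ ÷ −x³ = −6. Subtract (−6)·D = 6x³ + 6x² − 42x − 18. Remainder: 3x + 9.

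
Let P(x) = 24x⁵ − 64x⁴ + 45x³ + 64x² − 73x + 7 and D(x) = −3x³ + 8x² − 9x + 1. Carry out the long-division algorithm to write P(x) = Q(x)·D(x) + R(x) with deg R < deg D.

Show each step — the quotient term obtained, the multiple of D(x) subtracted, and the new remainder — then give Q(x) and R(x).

Q(x) = −8x² + 9; R(x) = 8x − 2

Step 1: lead(24x⁵ − 64x⁴ + 45x³ + 64x² − 73x + 7) ÷ lead(D) = 24x⁵ ÷ −3x³ = −8x². Subtract (−8x²)·D = 24x⁵ − 64x⁴ + 72x³ − 8x². Remainder: −27x³ + 72x² − 73x + 7.
Step 2: lead(−27x³ + 72x² − 73x + 7) ÷ lead(D) = −27x³ ÷ −3x³ = 9. Subtract (9)·D = −27x³ + 72x² − 81x + 9. Remainder: 8x − 2.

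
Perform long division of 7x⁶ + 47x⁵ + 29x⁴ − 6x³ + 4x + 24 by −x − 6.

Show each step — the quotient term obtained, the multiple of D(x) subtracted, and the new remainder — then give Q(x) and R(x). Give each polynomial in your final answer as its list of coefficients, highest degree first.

Q = [-7, -5, 1, 0, 0, -4]; R = [0]

Step 1: lead(7x⁶ + 47x⁵ + 29x⁴ − 6x³ + 4x + 24) ÷ lead(D) = 7x⁶ ÷ −x = −7x⁵. Subtract (−7x⁵)·D = 7x⁶ + 42x⁵. Remainder: 5x⁵ + 29x⁴ − 6x³ + 4x + 24.
Step 2: lead(5x⁵ + 29x⁴ − 6x³ + 4x + 24) ÷ lead(D) = 5x⁵ ÷ −x = −5x⁴. Subtract (−5x⁴)·D = 5x⁵ + 30x⁴. Remainder: −x⁴ − 6x³ + 4x + 24.
Step 3: lead(−x⁴ − 6x³ + 4x + 24) ÷ lead(D) = −x⁴ ÷ −x = x³. Subtract (x³)·D = −x⁴ − 6x³. Remainder: 4x + 24.
Step 4: lead(4x + 24) ÷ lead(D) = 4x ÷ −x = −4. Subtract (−4)·D = 4x + 24. Remainder: 0.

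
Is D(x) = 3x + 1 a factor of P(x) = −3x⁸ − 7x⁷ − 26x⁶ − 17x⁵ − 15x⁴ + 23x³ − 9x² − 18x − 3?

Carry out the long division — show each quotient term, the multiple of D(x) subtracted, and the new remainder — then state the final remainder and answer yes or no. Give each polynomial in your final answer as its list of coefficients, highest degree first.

R = [1], so D(x) is not a factor of P(x). no

Step 1: lead(−3x⁸ − 7x⁷ − 26x⁶ − 17x⁵ − 15x⁴ + 23x³ − 9x² − 18x − 3) ÷ lead(D) = −3x⁸ ÷ 3x = −x⁷. Subtract (−x⁷)·D = −3x⁸ − x⁷. Remainder: −6x⁷ − 26x⁶ − 17x⁵ − 15x⁴ + 23x³ − 9x² − 18x − 3.
Step 2: lead(−6x⁷ − 26x⁶ − 17x⁵ − 15x⁴ + 23x³ − 9x² − 18x − 3) ÷ lead(D) = −6x⁷ ÷ 3x = −2x⁶. Subtract (−2x⁶)·D = −6x⁷ − 2x⁶. Remainder: −24x⁶ − 17x⁵ − 15x⁴ + 23x³ − 9x² − 18x − 3.
Step 3: lead(−24x⁶ − 17x⁵ − 15x⁴ + 23x³ − 9x² − 18x − 3) ÷ lead(D) = −24x⁶ ÷ 3x = −8x⁵. Subtract (−8x⁵)·D = −24x⁶ − 8x⁵. Remainder: −9x⁵ − 15x⁴ + 23x³ − 9x² − 18x − 3.
Step 4: lead(−9x⁵ − 15x⁴ + 23x³ − 9x² − 18x − 3) ÷ lead(D) = −9x⁵ ÷ 3x = −3x⁴. Subtract (−3x⁴)·D = −9x⁵ − 3x⁴. Remainder: −12x⁴ + 23x³ − 9x² − 18x − 3.
Step 5: lead(−12x⁴ + 23x³ − 9x² − 18x − 3) ÷ lead(D) = −12x⁴ ÷ 3x = −4x³. Subtract (−4x³)·D = −12x⁴ − 4x³. Remainder: 27x³ − 9x² − 18x − 3.
Step 6: lead(27x³ − 9x² − 18x − 3) ÷ lead(D) = 27x³ ÷ 3x = 9x². Subtract (9x²)·D = 27x³ + 9x². Remainder: −18x² − 18x − 3.
Step 7: lead(−18x² − 18x − 3) ÷ lead(D) = −18x² ÷ 3x = −6x. Subtract (−6x)·D = −18x² − 6x. Remainder: −12x − 3.
Step 8: lead(−12x − 3) ÷ lead(D) = −12x ÷ 3x = −4. Subtract (−4)·D = −12x − 4. Remainder: 1.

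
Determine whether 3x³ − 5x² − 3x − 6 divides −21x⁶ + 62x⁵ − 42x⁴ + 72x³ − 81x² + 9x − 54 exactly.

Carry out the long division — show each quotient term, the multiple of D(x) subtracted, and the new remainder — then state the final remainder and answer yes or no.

Step 1: lead(−21x⁶ + 62x⁵ − 42x⁴ + 72x³ − 81x² + 9x − 54) ÷ lead(D) = −21x⁶ ÷ 3x³ = −7x³. Subtract (−7x³)·D = −21x⁶ + 35x⁵ + 21x⁴ + 42x³. Remainder: 27x⁵ − 63x⁴ + 30x³ − 81x² + 9x − 54.
Step 2: lead(27x⁵ − 63x⁴ + 30x³ − 81x² + 9x − 54) ÷ lead(D) = 27x⁵ ÷ 3x³ = 9x². Subtract (9x²)·D = 27x⁵ − 45x⁴ − 27x³ − 54x². Remainder: −18x⁴ + 57x³ − 27x² + 9x − 54.
Step 3: lead(−18x⁴ + 57x³ − 27x² + 9x − 54) ÷ lead(D) = −18x⁴ ÷ 3x³ = −6x. Subtract (−6x)·D = −18x⁴ + 30x³ + 18x² + 36x. Remainder: 27x³ − 45x² − 27x − 54.
Step 4: lead(27x³ − 45x² − 27x − 54) ÷ lead(D) = 27x³ ÷ 3x³ = 9. Subtract (9)·D = 27x³ − 45x² − 27x − 54. Remainder: 0.

R(x) = 0, so D(x) is a factor of P(x). yes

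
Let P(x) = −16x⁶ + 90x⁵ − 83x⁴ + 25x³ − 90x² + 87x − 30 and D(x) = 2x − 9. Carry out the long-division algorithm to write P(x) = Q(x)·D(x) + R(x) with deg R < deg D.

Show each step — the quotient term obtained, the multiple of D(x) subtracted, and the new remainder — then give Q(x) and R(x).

Step 1: lead(−16x⁶ + 90x⁵ − 83x⁴ + 25x³ − 90x² + 87x − 30) ÷ lead(D) = −16x⁶ ÷ 2x = −8x⁵. Subtract (−8x⁵)·D = −16x⁶ + 72x⁵. Remainder: 18x⁵ − 83x⁴ + 25x³ − 90x² + 87x − 30.
Step 2: lead(18x⁵ − 83x⁴ + 25x³ − 90x² + 87x − 30) ÷ lead(D) = 18x⁵ ÷ 2x = 9x⁴. Subtract (9x⁴)·D = 18x⁵ − 81x⁴. Remainder: −2x⁴ + 25x³ − 90x² + 87x − 30.
Step 3: lead(−2x⁴ + 25x³ − 90x² + 87x − 30) ÷ lead(D) = −2x⁴ ÷ 2x = −x³. Subtract (−x³)·D = −2x⁴ + 9x³. Remainder: 16x³ − 90x² + 87x − 30.
Step 4: lead(16x³ − 90x² + 87x − 30) ÷ lead(D) = 16x³ ÷ 2x = 8x². Subtract (8x²)·D = 16x³ − 72x². Remainder: −18x² + 87x − 30.
Step 5: lead(−18x² + 87x − 30) ÷ lead(D) = −18x² ÷ 2x = −9x. Subtract (−9x)·D = −18x² + 81x. Remainder: 6x − 30.
Step 6: lead(6x − 30) ÷ lead(D) = 6x ÷ 2x = 3. Subtract (3)·D = 6x − 27. Remainder: −3.

Q(x) = −8x⁵ + 9x⁴ − x³ + 8x² − 9x + 3; R(x) = −3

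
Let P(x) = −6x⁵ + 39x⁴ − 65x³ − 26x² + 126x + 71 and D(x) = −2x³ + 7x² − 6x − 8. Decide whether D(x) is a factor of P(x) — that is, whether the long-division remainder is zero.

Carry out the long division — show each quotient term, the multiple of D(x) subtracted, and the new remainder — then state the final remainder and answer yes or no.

Step 1: lead(−6x⁵ + 39x⁴ − 65x³ − 26x² + 126x + 71) ÷ lead(D) = −6x⁵ ÷ −2x³ = 3x². Subtract (3x²)·D = −6x⁵ + 21x⁴ − 18x³ − 24x². Remainder: 18x⁴ − 47x³ − 2x² + 126x + 71.
Step 2: lead(18x⁴ − 47x³ − 2x² + 126x + 71) ÷ lead(D) = 18x⁴ ÷ −2x³ = −9x. Subtract (−9x)·D = 18x⁴ − 63x³ + 54x² + 72x. Remainder: 16x³ − 56x² + 54x + 71.
Step 3: lead(16x³ − 56x² + 54x + 71) ÷ lead(D) = 16x³ ÷ −2x³ = −8. Subtract (−8)·D = 16x³ − 56x² + 48x + 64. Remainder: 6x + 7.

R(x) = 6x + 7, so D(x) is not a factor of P(x). no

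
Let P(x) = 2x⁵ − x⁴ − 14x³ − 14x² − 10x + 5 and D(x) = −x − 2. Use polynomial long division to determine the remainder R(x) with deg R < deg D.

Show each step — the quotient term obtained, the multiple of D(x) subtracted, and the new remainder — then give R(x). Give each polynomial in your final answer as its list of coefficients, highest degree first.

Step 1: lead(2x⁵ − x⁴ − 14x³ − 14x² − 10x + 5) ÷ lead(D) = 2x⁵ ÷ −x = −2x⁴. Subtract (−2x⁴)·D = 2x⁵ + 4x⁴. Remainder: −5x⁴ − 14x³ − 14x² − 10x + 5.
Step 2: lead(−5x⁴ − 14x³ − 14x² − 10x + 5) ÷ lead(D) = −5x⁴ ÷ −x = 5x³. Subtract (5x³)·D = −5x⁴ − 10x³. Remainder: −4x³ − 14x² − 10x + 5.
Step 3: lead(−4x³ − 14x² − 10x + 5) ÷ lead(D) = −4x³ ÷ −x = 4x². Subtract (4x²)·D = −4x³ − 8x². Remainder: −6x² − 10x + 5.
Step 4: lead(−6x² − 10x + 5) ÷ lead(D) = −6x² ÷ −x = 6x. Subtract (6x)·D = −6x² − 12x. Remainder: 2x + 5.
Step 5: lead(2x + 5) ÷ lead(D) = 2x ÷ −x = −2. Subtract (−2)·D = 2x + 4. Remainder: 1.

R = [1]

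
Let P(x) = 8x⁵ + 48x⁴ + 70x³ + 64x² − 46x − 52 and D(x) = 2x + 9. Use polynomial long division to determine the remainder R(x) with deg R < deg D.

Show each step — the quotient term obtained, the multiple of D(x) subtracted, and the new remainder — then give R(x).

Step 1: lead(8x⁵ + 48x⁴ + 70x³ + 64x² − 46x − 52) ÷ lead(D) = 8x⁵ ÷ 2x = 4x⁴. Subtract (4x⁴)·D = 8x⁵ + 36x⁴. Remainder: 12x⁴ + 70x³ + 64x² − 46x − 52.
Step 2: lead(12x⁴ + 70x³ + 64x² − 46x − 52) ÷ lead(D) = 12x⁴ ÷ 2x = 6x³. Subtract (6x³)·D = 12x⁴ + 54x³. Remainder: 16x³ + 64x² − 46x − 52.
Step 3: lead(16x³ + 64x² − 46x − 52) ÷ lead(D) = 16x³ ÷ 2x = 8x². Subtract (8x²)·D = 16x³ + 72x². Remainder: −8x² − 46x − 52.
Step 4: lead(−8x² − 46x − 52) ÷ lead(D) = −8x² ÷ 2x = −4x. Subtract (−4x)·D = −8x² − 36x. Remainder: −10x − 52.
Step 5: lead(−10x − 52) ÷ lead(D) = −10x ÷ 2x = −5. Subtract (−5)·D = −10x − 45. Remainder: −7.

R(x) = −7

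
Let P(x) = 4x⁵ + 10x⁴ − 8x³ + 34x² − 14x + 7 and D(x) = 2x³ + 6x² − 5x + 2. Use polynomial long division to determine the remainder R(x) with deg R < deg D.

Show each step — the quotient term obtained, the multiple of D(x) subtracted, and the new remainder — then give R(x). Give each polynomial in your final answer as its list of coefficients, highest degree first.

Step 1: lead(4x⁵ + 10x⁴ − 8x³ + 34x² − 14x + 7) ÷ lead(D) = 4x⁵ ÷ 2x³ = 2x². Subtract (2x²)·D = 4x⁵ + 12x⁴ − 10x³ + 4x². Remainder: −2x⁴ + 2x³ + 30x² − 14x + 7.
Step 2: lead(−2x⁴ + 2x³ + 30x² − 14x + 7) ÷ lead(D) = −2x⁴ ÷ 2x³ = −x. Subtract (−x)·D = −2x⁴ − 6x³ + 5x² − 2x. Remainder: 8x³ + 25x² − 12x + 7.
Step 3: lead(8x³ + 25x² − 12x + 7) ÷ lead(D) = 8x³ ÷ 2x³ = 4. Subtract (4)·D = 8x³ + 24x² − 20x + 8. Remainder: x² + 8x − 1.

R = [1, 8, -1]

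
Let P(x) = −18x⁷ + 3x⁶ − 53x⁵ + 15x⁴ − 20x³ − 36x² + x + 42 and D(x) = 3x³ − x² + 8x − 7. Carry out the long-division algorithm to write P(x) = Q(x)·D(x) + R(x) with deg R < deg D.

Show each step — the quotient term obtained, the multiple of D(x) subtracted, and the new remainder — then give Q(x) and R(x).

Step 1: lead(−18x⁷ + 3x⁶ − 53x⁵ + 15x⁴ − 20x³ − 36x² + x + 42) ÷ lead(D) = −18x⁷ ÷ 3x³ = −6x⁴. Subtract (−6x⁴)·D = −18x⁷ + 6x⁶ − 48x⁵ + 42x⁴. Remainder: −3x⁶ − 5x⁵ − 27x⁴ − 20x³ − 36x² + x + 42.
Step 2: lead(−3x⁶ − 5x⁵ − 27x⁴ − 20x³ − 36x² + x + 42) ÷ lead(D) = −3x⁶ ÷ 3x³ = −x³. Subtract (−x³)·D = −3x⁶ + x⁵ − 8x⁴ + 7x³. Remainder: −6x⁵ − 19x⁴ − 27x³ − 36x² + x + 42.
Step 3: lead(−6x⁵ − 19x⁴ − 27x³ − 36x² + x + 42) ÷ lead(D) = −6x⁵ ÷ 3x³ = −2x². Subtract (−2x²)·D = −6x⁵ + 2x⁴ − 16x³ + 14x². Remainder: −21x⁴ − 11x³ − 50x² + x + 42.
Step 4: lead(−21x⁴ − 11x³ − 50x² + x + 42) ÷ lead(D) = −21x⁴ ÷ 3x³ = −7x. Subtract (−7x)·D = −21x⁴ + 7x³ − 56x² + 49x. Remainder: −18x³ + 6x² − 48x + 42.
Step 5: lead(−18x³ + 6x² − 48x + 42) ÷ lead(D) = −18x³ ÷ 3x³ = −6. Subtract (−6)·D = −18x³ + 6x² − 48x + 42. Remainder: 0.

Q(x) = −6x⁴ − x³ − 2x² − 7x − 6; R(x) = 0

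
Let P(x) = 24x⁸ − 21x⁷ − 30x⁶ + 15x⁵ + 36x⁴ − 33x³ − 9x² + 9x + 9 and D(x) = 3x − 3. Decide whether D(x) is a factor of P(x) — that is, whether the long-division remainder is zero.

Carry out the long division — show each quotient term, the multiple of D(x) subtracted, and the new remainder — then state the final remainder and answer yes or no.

R(x) = 0, so D(x) is a factor of P(x). yes

Step 1: lead(24x⁸ − 21x⁷ − 30x⁶ + 15x⁵ + 36x⁴ − 33x³ − 9x² + 9x + 9) ÷ lead(D) = 24x⁸ ÷ 3x = 8x⁷. Subtract (8x⁷)·D = 24x⁸ − 24x⁷. Remainder: 3x⁷ − 30x⁶ + 15x⁵ + 36x⁴ − 33x³ − 9x² + 9x + 9.
Step 2: lead(3x⁷ − 30x⁶ + 15x⁵ + 36x⁴ − 33x³ − 9x² + 9x + 9) ÷ lead(D) = 3x⁷ ÷ 3x = x⁶. Subtract (x⁶)·D = 3x⁷ − 3x⁶. Remainder: −27x⁶ + 15x⁵ + 36x⁴ − 33x³ − 9x² + 9x + 9.
Step 3: lead(−27x⁶ + 15x⁵ + 36x⁴ − 33x³ − 9x² + 9x + 9) ÷ lead(D) = −27x⁶ ÷ 3x = −9x⁵. Subtract (−9x⁵)·D = −27x⁶ + 27x⁵. Remainder: −12x⁵ + 36x⁴ − 33x³ − 9x² + 9x + 9.
Step 4: lead(−12x⁵ + 36x⁴ − 33x³ − 9x² + 9x + 9) ÷ lead(D) = −12x⁵ ÷ 3x = −4x⁴. Subtract (−4x⁴)·D = −12x⁵ + 12x⁴. Remainder: 24x⁴ − 33x³ − 9x² + 9x + 9.
Step 5: lead(24x⁴ − 33x³ − 9x² + 9x + 9) ÷ lead(D) = 24x⁴ ÷ 3x = 8x³. Subtract (8x³)·D = 24x⁴ − 24x³. Remainder: −9x³ − 9x² + 9x + 9.
Step 6: lead(−9x³ − 9x² + 9x + 9) ÷ lead(D) = −9x³ ÷ 3x = −3x². Subtract (−3x²)·D = −9x³ + 9x². Remainder: −18x² + 9x + 9.
Step 7: lead(−18x² + 9x + 9) ÷ lead(D) = −18x² ÷ 3x = −6x. Subtract (−6x)·D = −18x² + 18x. Remainder: −9x + 9.
Step 8: lead(−9x + 9) ÷ lead(D) = −9x ÷ 3x = −3. Subtract (−3)·D = −9x + 9. Remainder: 0.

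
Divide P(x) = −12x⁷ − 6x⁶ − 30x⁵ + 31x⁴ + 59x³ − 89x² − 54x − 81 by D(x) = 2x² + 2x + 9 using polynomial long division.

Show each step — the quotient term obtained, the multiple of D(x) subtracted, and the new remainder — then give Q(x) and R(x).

Step 1: lead(−12x⁷ − 6x⁶ − 30x⁵ + 31x⁴ + 59x³ − 89x² − 54x − 81) ÷ lead(D) = −12x⁷ ÷ 2x² = −6x⁵. Subtract (−6x⁵)·D = −12x⁷ − 12x⁶ − 54x⁵. Remainder: 6x⁶ + 24x⁵ + 31x⁴ + 59x³ − 89x² − 54x − 81.
Step 2: lead(6x⁶ + 24x⁵ + 31x⁴ + 59x³ − 89x² − 54x − 81) ÷ lead(D) = 6x⁶ ÷ 2x² = 3x⁴. Subtract (3x⁴)·D = 6x⁶ + 6x⁵ + 27x⁴. Remainder: 18x⁵ + 4x⁴ + 59x³ − 89x² − 54x − 81.
Step 3: lead(18x⁵ + 4x⁴ + 59x³ − 89x² − 54x − 81) ÷ lead(D) = 18x⁵ ÷ 2x² = 9x³. Subtract (9x³)·D = 18x⁵ + 18x⁴ + 81x³. Remainder: −14x⁴ − 22x³ − 89x² − 54x − 81.
Step 4: lead(−14x⁴ − 22x³ − 89x² − 54x − 81) ÷ lead(D) = −14x⁴ ÷ 2x² = −7x². Subtract (−7x²)·D = −14x⁴ − 14x³ − 63x². Remainder: −8x³ − 26x² − 54x − 81.
Step 5: lead(−8x³ − 26x² − 54x − 81) ÷ lead(D) = −8x³ ÷ 2x² = −4x. Subtract (−4x)·D = −8x³ − 8x² − 36x. Remainder: −18x² − 18x − 81.
Step 6: lead(−18x² − 18x − 81) ÷ lead(D) = −18x² ÷ 2x² = −9. Subtract (−9)·D = −18x² − 18x − 81. Remainder: 0.

Q(x) = −6x⁵ + 3x⁴ + 9x³ − 7x² − 4x − 9; R(x) = 0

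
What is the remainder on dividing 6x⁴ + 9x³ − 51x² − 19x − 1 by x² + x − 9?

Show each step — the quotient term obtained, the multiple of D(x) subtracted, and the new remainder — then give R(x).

R(x) = 8x − 1

Step 1: lead(6x⁴ + 9x³ − 51x² − 19x − 1) ÷ lead(D) = 6x⁴ ÷ x² = 6x². Subtract (6x²)·D = 6x⁴ + 6x³ − 54x². Remainder: 3x³ + 3x² − 19x − 1.
Step 2: lead(3x³ + 3x² − 19x − 1) ÷ lead(D) = 3x³ ÷ x² = 3x. Subtract (3x)·D = 3x³ + 3x² − 27x. Remainder: 8x − 1.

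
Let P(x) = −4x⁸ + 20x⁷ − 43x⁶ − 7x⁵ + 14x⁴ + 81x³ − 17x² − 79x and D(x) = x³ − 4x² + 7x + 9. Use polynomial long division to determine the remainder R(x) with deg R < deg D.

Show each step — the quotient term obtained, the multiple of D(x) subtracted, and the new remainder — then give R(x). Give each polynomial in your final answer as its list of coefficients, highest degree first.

R = [5, -5, -9]

Step 1: lead(−4x⁸ + 20x⁷ − 43x⁶ − 7x⁵ + 14x⁴ + 81x³ − 17x² − 79x) ÷ lead(D) = −4x⁸ ÷ x³ = −4x⁵. Subtract (−4x⁵)·D = −4x⁸ + 16x⁷ − 28x⁶ − 36x⁵. Remainder: 4x⁷ − 15x⁶ + 29x⁵ + 14x⁴ + 81x³ − 17x² − 79x.
Step 2: lead(4x⁷ − 15x⁶ + 29x⁵ + 14x⁴ + 81x³ − 17x² − 79x) ÷ lead(D) = 4x⁷ ÷ x³ = 4x⁴. Subtract (4x⁴)·D = 4x⁷ − 16x⁶ + 28x⁵ + 36x⁴. Remainder: x⁶ + x⁵ − 22x⁴ + 81x³ − 17x² − 79x.
Step 3: lead(x⁶ + x⁵ − 22x⁴ + 81x³ − 17x² − 79x) ÷ lead(D) = x⁶ ÷ x³ = x³. Subtract (x³)·D = x⁶ − 4x⁵ + 7x⁴ + 9x³. Remainder: 5x⁵ − 29x⁴ + 72x³ − 17x² − 79x.
Step 4: lead(5x⁵ − 29x⁴ + 72x³ − 17x² − 79x) ÷ lead(D) = 5x⁵ ÷ x³ = 5x². Subtract (5x²)·D = 5x⁵ − 20x⁴ + 35x³ + 45x². Remainder: −9x⁴ + 37x³ − 62x² − 79x.
Step 5: lead(−9x⁴ + 37x³ − 62x² − 79x) ÷ lead(D) = −9x⁴ ÷ x³ = −9x. Subtract (−9x)·D = −9x⁴ + 36x³ − 63x² − 81x. Remainder: x³ + x² + 2x.
Step 6: lead(x³ + x² + 2x) ÷ lead(D) = x³ ÷ x³ = 1. Subtract (1)·D = x³ − 4x² + 7x + 9. Remainder: 5x² − 5x − 9.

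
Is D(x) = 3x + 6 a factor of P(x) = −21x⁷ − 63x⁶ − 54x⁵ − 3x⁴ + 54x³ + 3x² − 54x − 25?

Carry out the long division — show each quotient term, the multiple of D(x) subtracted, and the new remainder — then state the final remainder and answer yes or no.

R(x) = −1, so D(x) is not a factor of P(x). no

Step 1: lead(−21x⁷ − 63x⁶ − 54x⁵ − 3x⁴ + 54x³ + 3x² − 54x − 25) ÷ lead(D) = −21x⁷ ÷ 3x = −7x⁶. Subtract (−7x⁶)·D = −21x⁷ − 42x⁶. Remainder: −21x⁶ − 54x⁵ − 3x⁴ + 54x³ + 3x² − 54x − 25.
Step 2: lead(−21x⁶ − 54x⁵ − 3x⁴ + 54x³ + 3x² − 54x − 25) ÷ lead(D) = −21x⁶ ÷ 3x = −7x⁵. Subtract (−7x⁵)·D = −21x⁶ − 42x⁵. Remainder: −12x⁵ − 3x⁴ + 54x³ + 3x² − 54x − 25.
Step 3: lead(−12x⁵ − 3x⁴ + 54x³ + 3x² − 54x − 25) ÷ lead(D) = −12x⁵ ÷ 3x = −4x⁴. Subtract (−4x⁴)·D = −12x⁵ − 24x⁴. Remainder: 21x⁴ + 54x³ + 3x² − 54x − 25.
Step 4: lead(21x⁴ + 54x³ + 3x² − 54x − 25) ÷ lead(D) = 21x⁴ ÷ 3x = 7x³. Subtract (7x³)·D = 21x⁴ + 42x³. Remainder: 12x³ + 3x² − 54x − 25.
Step 5: lead(12x³ + 3x² − 54x − 25) ÷ lead(D) = 12x³ ÷ 3x = 4x². Subtract (4x²)·D = 12x³ + 24x². Remainder: −21x² − 54x − 25.
Step 6: lead(−21x² − 54x − 25) ÷ lead(D) = −21x² ÷ 3x = −7x. Subtract (−7x)·D = −21x² − 42x. Remainder: −12x − 25.
Step 7: lead(−12x − 25) ÷ lead(D) = −12x ÷ 3x = −4. Subtract (−4)·D = −12x − 24. Remainder: −1.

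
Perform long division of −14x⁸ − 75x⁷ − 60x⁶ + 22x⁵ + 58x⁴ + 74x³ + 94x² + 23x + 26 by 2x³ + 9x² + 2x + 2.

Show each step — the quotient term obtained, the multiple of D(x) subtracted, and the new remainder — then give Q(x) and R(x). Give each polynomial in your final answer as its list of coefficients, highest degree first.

Step 1: lead(−14x⁸ − 75x⁷ − 60x⁶ + 22x⁵ + 58x⁴ + 74x³ + 94x² + 23x + 26) ÷ lead(D) = −14x⁸ ÷ 2x³ = −7x⁵. Subtract (−7x⁵)·D = −14x⁸ − 63x⁷ − 14x⁶ − 14x⁵. Remainder: −12x⁷ − 46x⁶ + 36x⁵ + 58x⁴ + 74x³ + 94x² + 23x + 26.
Step 2: lead(−12x⁷ − 46x⁶ + 36x⁵ + 58x⁴ + 74x³ + 94x² + 23x + 26) ÷ lead(D) = −12x⁷ ÷ 2x³ = −6x⁴. Subtract (−6x⁴)·D = −12x⁷ − 54x⁶ − 12x⁵ − 12x⁴. Remainder: 8x⁶ + 48x⁵ + 70x⁴ + 74x³ + 94x² + 23x + 26.
Step 3: lead(8x⁶ + 48x⁵ + 70x⁴ + 74x³ + 94x² + 23x + 26) ÷ lead(D) = 8x⁶ ÷ 2x³ = 4x³. Subtract (4x³)·D = 8x⁶ + 36x⁵ + 8x⁴ + 8x³. Remainder: 12x⁵ + 62x⁴ + 66x³ + 94x² + 23x + 26.
Step 4: lead(12x⁵ + 62x⁴ + 66x³ + 94x² + 23x + 26) ÷ lead(D) = 12x⁵ ÷ 2x³ = 6x². Subtract (6x²)·D = 12x⁵ + 54x⁴ + 12x³ + 12x². Remainder: 8x⁴ + 54x³ + 82x² + 23x + 26.
Step 5: lead(8x⁴ + 54x³ + 82x² + 23x + 26) ÷ lead(D) = 8x⁴ ÷ 2x³ = 4x. Subtract (4x)·D = 8x⁴ + 36x³ + 8x² + 8x. Remainder: 18x³ + 74x² + 15x + 26.
Step 6: lead(18x³ + 74x² + 15x + 26) ÷ lead(D) = 18x³ ÷ 2x³ = 9. Subtract (9)·D = 18x³ + 81x² + 18x + 18. Remainder: −7x² − 3x + 8.

Q = [-7, -6, 4, 6, 4, 9]; R = [-7, -3, 8]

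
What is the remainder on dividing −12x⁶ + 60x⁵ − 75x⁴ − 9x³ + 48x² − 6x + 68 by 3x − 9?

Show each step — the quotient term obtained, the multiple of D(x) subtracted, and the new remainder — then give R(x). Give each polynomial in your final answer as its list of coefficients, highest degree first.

R = [-4]

Step 1: lead(−12x⁶ + 60x⁵ − 75x⁴ − 9x³ + 48x² − 6x + 68) ÷ lead(D) = −12x⁶ ÷ 3x = −4x⁵. Subtract (−4x⁵)·D = −12x⁶ + 36x⁵. Remainder: 24x⁵ − 75x⁴ − 9x³ + 48x² − 6x + 68.
Step 2: lead(24x⁵ − 75x⁴ − 9x³ + 48x² − 6x + 68) ÷ lead(D) = 24x⁵ ÷ 3x = 8x⁴. Subtract (8x⁴)·D = 24x⁵ − 72x⁴. Remainder: −3x⁴ − 9x³ + 48x² − 6x + 68.
Step 3: lead(−3x⁴ − 9x³ + 48x² − 6x + 68) ÷ lead(D) = −3x⁴ ÷ 3x = −x³. Subtract (−x³)·D = −3x⁴ + 9x³. Remainder: −18x³ + 48x² − 6x + 68.
Step 4: lead(−18x³ + 48x² − 6x + 68) ÷ lead(D) = −18x³ ÷ 3x = −6x². Subtract (−6x²)·D = −18x³ + 54x². Remainder: −6x² − 6x + 68.
Step 5: lead(−6x² − 6x + 68) ÷ lead(D) = −6x² ÷ 3x = −2x. Subtract (−2x)·D = −6x² + 18x. Remainder: −24x + 68.
Step 6: lead(−24x + 68) ÷ lead(D) = −24x ÷ 3x = −8. Subtract (−8)·D = −24x + 72. Remainder: −4.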